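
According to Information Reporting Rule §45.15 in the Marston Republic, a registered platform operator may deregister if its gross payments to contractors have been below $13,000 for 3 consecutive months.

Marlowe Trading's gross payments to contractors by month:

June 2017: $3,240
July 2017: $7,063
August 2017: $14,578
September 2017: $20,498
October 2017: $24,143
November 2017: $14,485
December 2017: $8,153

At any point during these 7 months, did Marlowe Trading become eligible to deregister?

Months below $13,000: June 2017, July 2017, December 2017.
Longest run of consecutive months below the threshold: 2.
2 < 3, so Marlowe Trading never became eligible.

No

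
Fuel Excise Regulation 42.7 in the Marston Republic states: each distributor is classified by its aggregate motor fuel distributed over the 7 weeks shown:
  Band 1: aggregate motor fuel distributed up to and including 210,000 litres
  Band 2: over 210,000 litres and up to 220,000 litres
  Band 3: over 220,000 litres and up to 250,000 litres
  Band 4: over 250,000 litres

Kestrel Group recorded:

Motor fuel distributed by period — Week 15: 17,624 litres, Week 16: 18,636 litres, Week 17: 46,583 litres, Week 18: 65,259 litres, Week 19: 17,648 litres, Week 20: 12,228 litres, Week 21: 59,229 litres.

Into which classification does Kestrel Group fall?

Band 3

Aggregate motor fuel distributed: 17,624 litres + 18,636 litres + 46,583 litres + 65,259 litres + 17,648 litres + 12,228 litres + 59,229 litres = 237,207 litres.
220,000 litres < 237,207 litres ≤ 250,000 litres, so Band 3 applies.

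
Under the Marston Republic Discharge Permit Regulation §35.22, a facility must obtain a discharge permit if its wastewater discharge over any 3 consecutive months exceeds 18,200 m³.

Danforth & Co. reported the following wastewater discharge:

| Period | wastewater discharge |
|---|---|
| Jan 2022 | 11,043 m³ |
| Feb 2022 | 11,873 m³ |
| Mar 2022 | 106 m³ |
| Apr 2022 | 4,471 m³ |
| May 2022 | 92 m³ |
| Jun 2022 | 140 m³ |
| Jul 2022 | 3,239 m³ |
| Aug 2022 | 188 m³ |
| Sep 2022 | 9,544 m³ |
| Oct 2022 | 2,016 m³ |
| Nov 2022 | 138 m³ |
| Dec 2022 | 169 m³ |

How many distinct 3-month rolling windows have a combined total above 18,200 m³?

Jan 2022–Mar 2022: 11,043 m³ + 11,873 m³ + 106 m³ = 23,022 m³ (over)
Feb 2022–Apr 2022: 11,873 m³ + 106 m³ + 4,471 m³ = 16,450 m³ (under)
Mar 2022–May 2022: 106 m³ + 4,471 m³ + 92 m³ = 4,669 m³ (under)
Apr 2022–Jun 2022: 4,471 m³ + 92 m³ + 140 m³ = 4,703 m³ (under)
May 2022–Jul 2022: 92 m³ + 140 m³ + 3,239 m³ = 3,471 m³ (under)
Jun 2022–Aug 2022: 140 m³ + 3,239 m³ + 188 m³ = 3,567 m³ (under)
Jul 2022–Sep 2022: 3,239 m³ + 188 m³ + 9,544 m³ = 12,971 m³ (under)
Aug 2022–Oct 2022: 188 m³ + 9,544 m³ + 2,016 m³ = 11,748 m³ (under)
Sep 2022–Nov 2022: 9,544 m³ + 2,016 m³ + 138 m³ = 11,698 m³ (under)
Oct 2022–Dec 2022: 2,016 m³ + 138 m³ + 169 m³ = 2,323 m³ (under)
1 window exceeds the threshold.

1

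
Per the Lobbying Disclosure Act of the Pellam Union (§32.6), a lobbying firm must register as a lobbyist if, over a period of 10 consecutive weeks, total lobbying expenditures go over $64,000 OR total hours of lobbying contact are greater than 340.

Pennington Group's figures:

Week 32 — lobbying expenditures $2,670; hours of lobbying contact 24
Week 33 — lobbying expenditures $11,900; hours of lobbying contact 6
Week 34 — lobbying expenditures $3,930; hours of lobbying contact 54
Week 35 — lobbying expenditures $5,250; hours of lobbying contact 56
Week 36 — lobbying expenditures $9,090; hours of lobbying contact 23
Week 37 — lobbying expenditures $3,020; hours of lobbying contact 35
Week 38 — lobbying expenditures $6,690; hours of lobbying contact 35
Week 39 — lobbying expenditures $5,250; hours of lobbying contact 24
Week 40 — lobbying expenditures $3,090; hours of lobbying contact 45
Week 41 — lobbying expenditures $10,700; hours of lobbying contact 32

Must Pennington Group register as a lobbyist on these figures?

No

Total lobbying expenditures: $2,670 + $11,900 + $3,930 + $5,250 + $9,090 + $3,020 + $6,690 + $5,250 + $3,090 + $10,700 = $61,590 (≤ $64,000).
Total hours of lobbying contact: 24 + 6 + 54 + 56 + 23 + 35 + 35 + 24 + 45 + 32 = 334 (≤ 340).
The test is 'or': neither threshold is exceeded.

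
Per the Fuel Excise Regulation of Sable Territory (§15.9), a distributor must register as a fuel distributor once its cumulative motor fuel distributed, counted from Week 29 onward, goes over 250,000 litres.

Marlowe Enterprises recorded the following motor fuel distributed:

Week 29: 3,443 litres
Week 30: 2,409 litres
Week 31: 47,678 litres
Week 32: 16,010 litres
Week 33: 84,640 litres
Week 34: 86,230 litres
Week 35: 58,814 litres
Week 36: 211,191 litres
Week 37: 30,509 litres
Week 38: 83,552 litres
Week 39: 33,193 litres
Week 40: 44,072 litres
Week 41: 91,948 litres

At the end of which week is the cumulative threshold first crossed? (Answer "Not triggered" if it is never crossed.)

Through Week 29: 3,443 litres
Through Week 30: 5,852 litres
Through Week 31: 53,530 litres
Through Week 32: 69,540 litres
Through Week 33: 154,180 litres
Through Week 34: 240,410 litres
Through Week 35: 299,224 litres ← exceeds threshold

Week 35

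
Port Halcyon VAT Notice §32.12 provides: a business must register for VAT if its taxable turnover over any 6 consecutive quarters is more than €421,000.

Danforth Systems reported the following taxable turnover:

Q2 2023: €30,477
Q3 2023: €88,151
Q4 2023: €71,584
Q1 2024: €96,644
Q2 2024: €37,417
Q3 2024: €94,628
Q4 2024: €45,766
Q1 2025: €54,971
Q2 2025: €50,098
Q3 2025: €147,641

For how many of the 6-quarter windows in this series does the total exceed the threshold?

Q2 2023–Q3 2024: €30,477 + €88,151 + €71,584 + €96,644 + €37,417 + €94,628 = €418,901 (under)
Q3 2023–Q4 2024: €88,151 + €71,584 + €96,644 + €37,417 + €94,628 + €45,766 = €434,190 (over)
Q4 2023–Q1 2025: €71,584 + €96,644 + €37,417 + €94,628 + €45,766 + €54,971 = €401,010 (under)
Q1 2024–Q2 2025: €96,644 + €37,417 + €94,628 + €45,766 + €54,971 + €50,098 = €379,524 (under)
Q2 2024–Q3 2025: €37,417 + €94,628 + €45,766 + €54,971 + €50,098 + €147,641 = €430,521 (over)
2 windows exceed the threshold.

2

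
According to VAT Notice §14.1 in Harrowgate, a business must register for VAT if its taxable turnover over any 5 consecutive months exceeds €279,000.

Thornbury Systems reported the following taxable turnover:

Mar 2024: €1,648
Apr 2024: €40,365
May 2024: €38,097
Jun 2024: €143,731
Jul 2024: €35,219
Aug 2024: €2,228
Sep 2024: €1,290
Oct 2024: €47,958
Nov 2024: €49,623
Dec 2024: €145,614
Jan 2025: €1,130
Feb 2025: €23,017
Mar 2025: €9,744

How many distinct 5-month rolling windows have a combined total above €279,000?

0

Mar 2024–Jul 2024: €1,648 + €40,365 + €38,097 + €143,731 + €35,219 = €259,060 (under)
Apr 2024–Aug 2024: €40,365 + €38,097 + €143,731 + €35,219 + €2,228 = €259,640 (under)
May 2024–Sep 2024: €38,097 + €143,731 + €35,219 + €2,228 + €1,290 = €220,565 (under)
Jun 2024–Oct 2024: €143,731 + €35,219 + €2,228 + €1,290 + €47,958 = €230,426 (under)
Jul 2024–Nov 2024: €35,219 + €2,228 + €1,290 + €47,958 + €49,623 = €136,318 (under)
Aug 2024–Dec 2024: €2,228 + €1,290 + €47,958 + €49,623 + €145,614 = €246,713 (under)
Sep 2024–Jan 2025: €1,290 + €47,958 + €49,623 + €145,614 + €1,130 = €245,615 (under)
Oct 2024–Feb 2025: €47,958 + €49,623 + €145,614 + €1,130 + €23,017 = €267,342 (under)
Nov 2024–Mar 2025: €49,623 + €145,614 + €1,130 + €23,017 + €9,744 = €229,128 (under)
0 windows exceed the threshold.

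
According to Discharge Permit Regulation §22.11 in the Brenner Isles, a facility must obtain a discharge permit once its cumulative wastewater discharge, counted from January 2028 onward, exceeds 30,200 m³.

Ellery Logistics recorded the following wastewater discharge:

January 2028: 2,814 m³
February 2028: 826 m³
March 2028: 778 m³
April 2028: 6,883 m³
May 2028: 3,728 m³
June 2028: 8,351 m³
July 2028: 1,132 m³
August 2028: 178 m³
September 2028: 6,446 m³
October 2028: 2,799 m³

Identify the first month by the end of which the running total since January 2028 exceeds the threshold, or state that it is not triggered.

Through January 2028: 2,814 m³
Through February 2028: 3,640 m³
Through March 2028: 4,418 m³
Through April 2028: 11,301 m³
Through May 2028: 15,029 m³
Through June 2028: 23,380 m³
Through July 2028: 24,512 m³
Through August 2028: 24,690 m³
Through September 2028: 31,136 m³ ← exceeds threshold

September 2028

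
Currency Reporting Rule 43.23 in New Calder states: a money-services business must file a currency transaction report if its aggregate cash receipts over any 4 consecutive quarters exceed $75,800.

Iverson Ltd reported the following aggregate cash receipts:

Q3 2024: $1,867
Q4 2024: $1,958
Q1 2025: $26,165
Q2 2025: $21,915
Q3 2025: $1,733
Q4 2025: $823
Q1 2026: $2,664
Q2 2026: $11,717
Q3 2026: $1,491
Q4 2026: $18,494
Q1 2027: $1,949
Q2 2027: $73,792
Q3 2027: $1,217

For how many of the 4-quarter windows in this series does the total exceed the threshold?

Q3 2024–Q2 2025: $1,867 + $1,958 + $26,165 + $21,915 = $51,905 (under)
Q4 2024–Q3 2025: $1,958 + $26,165 + $21,915 + $1,733 = $51,771 (under)
Q1 2025–Q4 2025: $26,165 + $21,915 + $1,733 + $823 = $50,636 (under)
Q2 2025–Q1 2026: $21,915 + $1,733 + $823 + $2,664 = $27,135 (under)
Q3 2025–Q2 2026: $1,733 + $823 + $2,664 + $11,717 = $16,937 (under)
Q4 2025–Q3 2026: $823 + $2,664 + $11,717 + $1,491 = $16,695 (under)
Q1 2026–Q4 2026: $2,664 + $11,717 + $1,491 + $18,494 = $34,366 (under)
Q2 2026–Q1 2027: $11,717 + $1,491 + $18,494 + $1,949 = $33,651 (under)
Q3 2026–Q2 2027: $1,491 + $18,494 + $1,949 + $73,792 = $95,726 (over)
Q4 2026–Q3 2027: $18,494 + $1,949 + $73,792 + $1,217 = $95,452 (over)
2 windows exceed the threshold.

2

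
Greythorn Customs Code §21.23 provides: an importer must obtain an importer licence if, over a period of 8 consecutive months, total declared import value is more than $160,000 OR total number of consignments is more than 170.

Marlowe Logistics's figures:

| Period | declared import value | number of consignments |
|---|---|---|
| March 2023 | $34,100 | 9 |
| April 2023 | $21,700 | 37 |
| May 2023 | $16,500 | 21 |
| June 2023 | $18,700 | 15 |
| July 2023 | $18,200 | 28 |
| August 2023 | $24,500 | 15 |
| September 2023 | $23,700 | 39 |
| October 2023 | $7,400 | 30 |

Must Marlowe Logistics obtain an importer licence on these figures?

Total declared import value: $34,100 + $21,700 + $16,500 + $18,700 + $18,200 + $24,500 + $23,700 + $7,400 = $164,800 (> $160,000).
Total number of consignments: 9 + 37 + 21 + 15 + 28 + 15 + 39 + 30 = 194 (> 170).
The test is 'or': at least one threshold is exceeded.

Yes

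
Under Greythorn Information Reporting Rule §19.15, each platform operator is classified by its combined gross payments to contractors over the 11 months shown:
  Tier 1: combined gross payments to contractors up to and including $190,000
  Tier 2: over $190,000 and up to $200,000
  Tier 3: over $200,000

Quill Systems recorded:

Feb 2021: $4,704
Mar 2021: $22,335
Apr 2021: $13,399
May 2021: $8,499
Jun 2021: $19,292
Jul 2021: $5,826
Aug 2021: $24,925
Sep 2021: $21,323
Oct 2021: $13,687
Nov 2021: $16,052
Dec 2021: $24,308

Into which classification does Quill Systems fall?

Combined gross payments to contractors: $4,704 + $22,335 + $13,399 + $8,499 + $19,292 + $5,826 + $24,925 + $21,323 + $13,687 + $16,052 + $24,308 = $174,350.
$174,350 ≤ $190,000, so Tier 1 applies.

Tier 1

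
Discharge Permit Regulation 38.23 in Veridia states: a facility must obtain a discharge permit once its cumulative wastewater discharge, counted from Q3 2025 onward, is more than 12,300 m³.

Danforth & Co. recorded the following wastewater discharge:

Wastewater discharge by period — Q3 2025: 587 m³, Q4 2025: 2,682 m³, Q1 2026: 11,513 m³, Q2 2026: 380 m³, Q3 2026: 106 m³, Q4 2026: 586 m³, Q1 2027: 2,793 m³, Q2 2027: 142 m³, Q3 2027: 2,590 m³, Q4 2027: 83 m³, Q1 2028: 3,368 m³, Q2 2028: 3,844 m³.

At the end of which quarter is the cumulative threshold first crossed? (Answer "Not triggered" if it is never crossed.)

Q1 2026

Through Q3 2025: 587 m³
Through Q4 2025: 3,269 m³
Through Q1 2026: 14,782 m³ ← exceeds threshold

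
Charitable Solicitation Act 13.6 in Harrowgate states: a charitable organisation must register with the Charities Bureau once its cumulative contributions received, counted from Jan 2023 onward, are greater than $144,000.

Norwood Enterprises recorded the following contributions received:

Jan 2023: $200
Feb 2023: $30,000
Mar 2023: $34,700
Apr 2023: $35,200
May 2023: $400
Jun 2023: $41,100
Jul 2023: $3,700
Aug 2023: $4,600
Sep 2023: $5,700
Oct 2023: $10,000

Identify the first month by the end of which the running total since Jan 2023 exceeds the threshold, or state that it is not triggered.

Jul 2023

Through Jan 2023: $200
Through Feb 2023: $30,200
Through Mar 2023: $64,900
Through Apr 2023: $100,100
Through May 2023: $100,500
Through Jun 2023: $141,600
Through Jul 2023: $145,300 ← exceeds threshold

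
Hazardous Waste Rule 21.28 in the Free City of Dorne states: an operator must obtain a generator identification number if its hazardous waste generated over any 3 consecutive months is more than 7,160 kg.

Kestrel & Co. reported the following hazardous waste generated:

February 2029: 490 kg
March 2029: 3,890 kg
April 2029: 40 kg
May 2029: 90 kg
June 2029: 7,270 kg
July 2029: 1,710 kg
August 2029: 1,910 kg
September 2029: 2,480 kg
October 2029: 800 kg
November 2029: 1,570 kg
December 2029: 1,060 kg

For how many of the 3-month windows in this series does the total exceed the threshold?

February 2029–April 2029: 490 kg + 3,890 kg + 40 kg = 4,420 kg (under)
March 2029–May 2029: 3,890 kg + 40 kg + 90 kg = 4,020 kg (under)
April 2029–June 2029: 40 kg + 90 kg + 7,270 kg = 7,400 kg (over)
May 2029–July 2029: 90 kg + 7,270 kg + 1,710 kg = 9,070 kg (over)
June 2029–August 2029: 7,270 kg + 1,710 kg + 1,910 kg = 10,890 kg (over)
July 2029–September 2029: 1,710 kg + 1,910 kg + 2,480 kg = 6,100 kg (under)
August 2029–October 2029: 1,910 kg + 2,480 kg + 800 kg = 5,190 kg (under)
September 2029–November 2029: 2,480 kg + 800 kg + 1,570 kg = 4,850 kg (under)
October 2029–December 2029: 800 kg + 1,570 kg + 1,060 kg = 3,430 kg (under)
3 windows exceed the threshold.

3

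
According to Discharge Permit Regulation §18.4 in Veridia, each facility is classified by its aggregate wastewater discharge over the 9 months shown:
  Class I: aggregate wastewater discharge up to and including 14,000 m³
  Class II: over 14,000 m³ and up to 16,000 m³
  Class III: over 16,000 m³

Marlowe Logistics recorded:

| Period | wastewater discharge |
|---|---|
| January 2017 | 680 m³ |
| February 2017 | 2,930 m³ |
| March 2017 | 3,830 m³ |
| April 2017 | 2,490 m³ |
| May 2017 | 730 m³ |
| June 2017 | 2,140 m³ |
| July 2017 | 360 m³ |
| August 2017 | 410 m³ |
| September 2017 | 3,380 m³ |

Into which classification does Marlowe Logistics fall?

Aggregate wastewater discharge: 680 m³ + 2,930 m³ + 3,830 m³ + 2,490 m³ + 730 m³ + 2,140 m³ + 360 m³ + 410 m³ + 3,380 m³ = 16,950 m³.
16,950 m³ > 16,000 m³, so Class III applies.

Class III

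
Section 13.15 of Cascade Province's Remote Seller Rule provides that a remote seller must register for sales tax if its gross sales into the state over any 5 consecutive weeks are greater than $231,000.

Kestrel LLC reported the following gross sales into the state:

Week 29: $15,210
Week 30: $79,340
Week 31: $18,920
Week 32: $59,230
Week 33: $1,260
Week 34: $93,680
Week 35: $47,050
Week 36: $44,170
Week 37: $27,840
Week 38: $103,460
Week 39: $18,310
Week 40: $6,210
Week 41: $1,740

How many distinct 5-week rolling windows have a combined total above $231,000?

4

Week 29–Week 33: $15,210 + $79,340 + $18,920 + $59,230 + $1,260 = $173,960 (under)
Week 30–Week 34: $79,340 + $18,920 + $59,230 + $1,260 + $93,680 = $252,430 (over)
Week 31–Week 35: $18,920 + $59,230 + $1,260 + $93,680 + $47,050 = $220,140 (under)
Week 32–Week 36: $59,230 + $1,260 + $93,680 + $47,050 + $44,170 = $245,390 (over)
Week 33–Week 37: $1,260 + $93,680 + $47,050 + $44,170 + $27,840 = $214,000 (under)
Week 34–Week 38: $93,680 + $47,050 + $44,170 + $27,840 + $103,460 = $316,200 (over)
Week 35–Week 39: $47,050 + $44,170 + $27,840 + $103,460 + $18,310 = $240,830 (over)
Week 36–Week 40: $44,170 + $27,840 + $103,460 + $18,310 + $6,210 = $199,990 (under)
Week 37–Week 41: $27,840 + $103,460 + $18,310 + $6,210 + $1,740 = $157,560 (under)
4 windows exceed the threshold.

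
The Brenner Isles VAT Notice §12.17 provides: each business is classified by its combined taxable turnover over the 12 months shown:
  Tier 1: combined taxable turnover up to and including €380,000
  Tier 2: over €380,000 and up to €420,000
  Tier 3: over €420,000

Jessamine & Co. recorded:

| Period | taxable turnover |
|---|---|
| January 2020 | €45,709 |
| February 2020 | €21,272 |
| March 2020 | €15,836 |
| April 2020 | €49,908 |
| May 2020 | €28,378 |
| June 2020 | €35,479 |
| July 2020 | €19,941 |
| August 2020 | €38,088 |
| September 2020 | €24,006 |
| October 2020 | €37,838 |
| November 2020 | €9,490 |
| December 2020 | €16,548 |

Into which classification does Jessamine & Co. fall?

Combined taxable turnover: €45,709 + €21,272 + €15,836 + €49,908 + €28,378 + €35,479 + €19,941 + €38,088 + €24,006 + €37,838 + €9,490 + €16,548 = €342,493.
€342,493 ≤ €380,000, so Tier 1 applies.

Tier 1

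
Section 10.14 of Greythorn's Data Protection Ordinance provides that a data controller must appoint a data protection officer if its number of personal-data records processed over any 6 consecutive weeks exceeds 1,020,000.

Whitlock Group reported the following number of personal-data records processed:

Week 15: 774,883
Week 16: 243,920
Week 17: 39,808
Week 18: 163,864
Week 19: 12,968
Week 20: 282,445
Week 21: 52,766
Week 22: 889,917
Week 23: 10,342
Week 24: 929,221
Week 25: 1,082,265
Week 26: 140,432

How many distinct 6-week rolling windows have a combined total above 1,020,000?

6

Week 15–Week 20: 774,883 + 243,920 + 39,808 + 163,864 + 12,968 + 282,445 = 1,517,888 (over)
Week 16–Week 21: 243,920 + 39,808 + 163,864 + 12,968 + 282,445 + 52,766 = 795,771 (under)
Week 17–Week 22: 39,808 + 163,864 + 12,968 + 282,445 + 52,766 + 889,917 = 1,441,768 (over)
Week 18–Week 23: 163,864 + 12,968 + 282,445 + 52,766 + 889,917 + 10,342 = 1,412,302 (over)
Week 19–Week 24: 12,968 + 282,445 + 52,766 + 889,917 + 10,342 + 929,221 = 2,177,659 (over)
Week 20–Week 25: 282,445 + 52,766 + 889,917 + 10,342 + 929,221 + 1,082,265 = 3,246,956 (over)
Week 21–Week 26: 52,766 + 889,917 + 10,342 + 929,221 + 1,082,265 + 140,432 = 3,104,943 (over)
6 windows exceed the threshold.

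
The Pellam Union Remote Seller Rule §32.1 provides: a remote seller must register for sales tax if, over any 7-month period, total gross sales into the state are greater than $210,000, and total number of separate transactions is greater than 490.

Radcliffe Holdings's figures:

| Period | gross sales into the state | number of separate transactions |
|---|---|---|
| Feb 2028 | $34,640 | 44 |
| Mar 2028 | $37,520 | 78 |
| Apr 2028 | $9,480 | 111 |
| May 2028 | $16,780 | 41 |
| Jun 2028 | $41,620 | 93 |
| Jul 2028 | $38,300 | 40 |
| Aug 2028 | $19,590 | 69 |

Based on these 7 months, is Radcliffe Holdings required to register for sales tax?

Total gross sales into the state: $34,640 + $37,520 + $9,480 + $16,780 + $41,620 + $38,300 + $19,590 = $197,930 (≤ $210,000).
Total number of separate transactions: 44 + 78 + 111 + 41 + 93 + 40 + 69 = 476 (≤ 490).
The test is 'and': the rule requires both, and at least one is not exceeded.

No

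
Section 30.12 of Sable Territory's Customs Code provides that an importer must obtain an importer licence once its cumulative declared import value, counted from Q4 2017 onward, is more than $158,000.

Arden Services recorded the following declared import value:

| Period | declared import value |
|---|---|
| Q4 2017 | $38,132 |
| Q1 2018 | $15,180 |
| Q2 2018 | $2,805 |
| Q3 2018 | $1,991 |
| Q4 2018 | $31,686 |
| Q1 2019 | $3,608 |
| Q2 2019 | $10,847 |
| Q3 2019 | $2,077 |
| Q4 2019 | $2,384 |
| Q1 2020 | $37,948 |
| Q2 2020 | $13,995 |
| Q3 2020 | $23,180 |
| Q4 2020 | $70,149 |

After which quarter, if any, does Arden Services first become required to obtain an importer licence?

Q2 2020

Through Q4 2017: $38,132
Through Q1 2018: $53,312
Through Q2 2018: $56,117
Through Q3 2018: $58,108
Through Q4 2018: $89,794
Through Q1 2019: $93,402
Through Q2 2019: $104,249
Through Q3 2019: $106,326
Through Q4 2019: $108,710
Through Q1 2020: $146,658
Through Q2 2020: $160,653 ← exceeds threshold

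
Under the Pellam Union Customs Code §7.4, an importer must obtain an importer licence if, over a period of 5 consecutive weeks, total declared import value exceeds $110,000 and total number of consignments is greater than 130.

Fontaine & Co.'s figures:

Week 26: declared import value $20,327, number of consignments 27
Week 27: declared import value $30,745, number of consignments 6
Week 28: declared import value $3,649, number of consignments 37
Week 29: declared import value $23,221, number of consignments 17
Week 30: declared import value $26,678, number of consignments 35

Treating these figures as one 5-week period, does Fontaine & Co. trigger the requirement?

Total declared import value: $20,327 + $30,745 + $3,649 + $23,221 + $26,678 = $104,620 (≤ $110,000).
Total number of consignments: 27 + 6 + 37 + 17 + 35 = 122 (≤ 130).
The test is 'and': the rule requires both, and at least one is not exceeded.

No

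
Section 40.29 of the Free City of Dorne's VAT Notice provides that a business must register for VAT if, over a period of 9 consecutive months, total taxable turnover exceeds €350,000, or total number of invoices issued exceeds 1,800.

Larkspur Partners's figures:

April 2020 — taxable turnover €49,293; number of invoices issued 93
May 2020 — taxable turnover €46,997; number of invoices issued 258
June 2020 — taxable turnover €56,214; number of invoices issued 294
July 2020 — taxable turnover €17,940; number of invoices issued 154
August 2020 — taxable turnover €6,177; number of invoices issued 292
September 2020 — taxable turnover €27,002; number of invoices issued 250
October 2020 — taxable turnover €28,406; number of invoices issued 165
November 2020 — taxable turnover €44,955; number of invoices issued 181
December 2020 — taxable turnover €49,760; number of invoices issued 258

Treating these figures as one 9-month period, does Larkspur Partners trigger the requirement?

Yes

Total taxable turnover: €49,293 + €46,997 + €56,214 + €17,940 + €6,177 + €27,002 + €28,406 + €44,955 + €49,760 = €326,744 (≤ €350,000).
Total number of invoices issued: 93 + 258 + 294 + 154 + 292 + 250 + 165 + 181 + 258 = 1,945 (> 1,800).
The test is 'or': at least one threshold is exceeded.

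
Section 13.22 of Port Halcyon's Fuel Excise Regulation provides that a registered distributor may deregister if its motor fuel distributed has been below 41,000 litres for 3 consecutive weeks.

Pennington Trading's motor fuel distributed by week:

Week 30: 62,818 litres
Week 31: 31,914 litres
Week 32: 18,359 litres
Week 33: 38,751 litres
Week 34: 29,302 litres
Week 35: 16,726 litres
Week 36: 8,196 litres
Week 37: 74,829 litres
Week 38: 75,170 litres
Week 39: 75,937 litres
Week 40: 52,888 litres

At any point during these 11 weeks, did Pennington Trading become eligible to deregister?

Yes

Weeks below 41,000 litres: Week 31, Week 32, Week 33, Week 34, Week 35, Week 36.
Longest run of consecutive weeks below the threshold: 6.
6 ≥ 3, so Pennington Trading became eligible.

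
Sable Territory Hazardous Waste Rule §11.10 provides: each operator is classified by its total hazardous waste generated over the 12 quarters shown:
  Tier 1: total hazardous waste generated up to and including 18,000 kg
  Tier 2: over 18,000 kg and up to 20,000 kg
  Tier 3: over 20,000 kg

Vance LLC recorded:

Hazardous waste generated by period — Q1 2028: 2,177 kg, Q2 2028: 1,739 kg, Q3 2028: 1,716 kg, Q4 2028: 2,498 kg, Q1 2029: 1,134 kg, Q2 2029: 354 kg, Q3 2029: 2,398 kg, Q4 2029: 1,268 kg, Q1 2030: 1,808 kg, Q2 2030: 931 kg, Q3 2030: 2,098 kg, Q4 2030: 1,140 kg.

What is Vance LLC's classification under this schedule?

Tier 2

Total hazardous waste generated: 2,177 kg + 1,739 kg + 1,716 kg + 2,498 kg + 1,134 kg + 354 kg + 2,398 kg + 1,268 kg + 1,808 kg + 931 kg + 2,098 kg + 1,140 kg = 19,261 kg.
18,000 kg < 19,261 kg ≤ 20,000 kg, so Tier 2 applies.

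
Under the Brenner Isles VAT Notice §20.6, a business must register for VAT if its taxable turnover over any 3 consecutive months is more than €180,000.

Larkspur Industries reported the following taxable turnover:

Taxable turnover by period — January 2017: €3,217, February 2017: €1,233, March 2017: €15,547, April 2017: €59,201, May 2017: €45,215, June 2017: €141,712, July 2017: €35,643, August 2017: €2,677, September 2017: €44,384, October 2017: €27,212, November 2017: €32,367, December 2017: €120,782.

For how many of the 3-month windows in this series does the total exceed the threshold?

January 2017–March 2017: €3,217 + €1,233 + €15,547 = €19,997 (under)
February 2017–April 2017: €1,233 + €15,547 + €59,201 = €75,981 (under)
March 2017–May 2017: €15,547 + €59,201 + €45,215 = €119,963 (under)
April 2017–June 2017: €59,201 + €45,215 + €141,712 = €246,128 (over)
May 2017–July 2017: €45,215 + €141,712 + €35,643 = €222,570 (over)
June 2017–August 2017: €141,712 + €35,643 + €2,677 = €180,032 (over)
July 2017–September 2017: €35,643 + €2,677 + €44,384 = €82,704 (under)
August 2017–October 2017: €2,677 + €44,384 + €27,212 = €74,273 (under)
September 2017–November 2017: €44,384 + €27,212 + €32,367 = €103,963 (under)
October 2017–December 2017: €27,212 + €32,367 + €120,782 = €180,361 (over)
4 windows exceed the threshold.

4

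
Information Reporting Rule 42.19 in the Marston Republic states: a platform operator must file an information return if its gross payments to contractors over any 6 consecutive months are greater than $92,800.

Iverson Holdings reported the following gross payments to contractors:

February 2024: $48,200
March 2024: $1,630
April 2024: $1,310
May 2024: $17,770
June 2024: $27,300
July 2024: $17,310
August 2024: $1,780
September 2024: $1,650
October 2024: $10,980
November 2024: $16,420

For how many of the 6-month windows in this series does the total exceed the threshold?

1

February 2024–July 2024: $48,200 + $1,630 + $1,310 + $17,770 + $27,300 + $17,310 = $113,520 (over)
March 2024–August 2024: $1,630 + $1,310 + $17,770 + $27,300 + $17,310 + $1,780 = $67,100 (under)
April 2024–September 2024: $1,310 + $17,770 + $27,300 + $17,310 + $1,780 + $1,650 = $67,120 (under)
May 2024–October 2024: $17,770 + $27,300 + $17,310 + $1,780 + $1,650 + $10,980 = $76,790 (under)
June 2024–November 2024: $27,300 + $17,310 + $1,780 + $1,650 + $10,980 + $16,420 = $75,440 (under)
1 window exceeds the threshold.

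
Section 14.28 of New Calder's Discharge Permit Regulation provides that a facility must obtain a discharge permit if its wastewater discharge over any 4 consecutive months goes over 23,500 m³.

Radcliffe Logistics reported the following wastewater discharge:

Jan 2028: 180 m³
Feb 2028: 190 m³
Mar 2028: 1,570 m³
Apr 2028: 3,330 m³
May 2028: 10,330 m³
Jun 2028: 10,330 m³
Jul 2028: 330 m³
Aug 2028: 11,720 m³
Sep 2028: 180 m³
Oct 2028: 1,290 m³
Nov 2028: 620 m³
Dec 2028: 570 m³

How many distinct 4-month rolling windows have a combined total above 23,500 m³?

Jan 2028–Apr 2028: 180 m³ + 190 m³ + 1,570 m³ + 3,330 m³ = 5,270 m³ (under)
Feb 2028–May 2028: 190 m³ + 1,570 m³ + 3,330 m³ + 10,330 m³ = 15,420 m³ (under)
Mar 2028–Jun 2028: 1,570 m³ + 3,330 m³ + 10,330 m³ + 10,330 m³ = 25,560 m³ (over)
Apr 2028–Jul 2028: 3,330 m³ + 10,330 m³ + 10,330 m³ + 330 m³ = 24,320 m³ (over)
May 2028–Aug 2028: 10,330 m³ + 10,330 m³ + 330 m³ + 11,720 m³ = 32,710 m³ (over)
Jun 2028–Sep 2028: 10,330 m³ + 330 m³ + 11,720 m³ + 180 m³ = 22,560 m³ (under)
Jul 2028–Oct 2028: 330 m³ + 11,720 m³ + 180 m³ + 1,290 m³ = 13,520 m³ (under)
Aug 2028–Nov 2028: 11,720 m³ + 180 m³ + 1,290 m³ + 620 m³ = 13,810 m³ (under)
Sep 2028–Dec 2028: 180 m³ + 1,290 m³ + 620 m³ + 570 m³ = 2,660 m³ (under)
3 windows exceed the threshold.

3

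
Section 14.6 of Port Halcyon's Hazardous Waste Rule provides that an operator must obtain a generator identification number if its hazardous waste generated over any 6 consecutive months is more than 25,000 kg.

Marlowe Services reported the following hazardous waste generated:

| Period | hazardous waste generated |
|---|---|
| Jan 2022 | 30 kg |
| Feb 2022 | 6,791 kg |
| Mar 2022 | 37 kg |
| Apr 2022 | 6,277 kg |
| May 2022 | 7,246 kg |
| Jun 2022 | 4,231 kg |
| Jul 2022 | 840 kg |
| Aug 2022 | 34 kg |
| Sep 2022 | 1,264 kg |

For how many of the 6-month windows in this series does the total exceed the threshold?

Jan 2022–Jun 2022: 30 kg + 6,791 kg + 37 kg + 6,277 kg + 7,246 kg + 4,231 kg = 24,612 kg (under)
Feb 2022–Jul 2022: 6,791 kg + 37 kg + 6,277 kg + 7,246 kg + 4,231 kg + 840 kg = 25,422 kg (over)
Mar 2022–Aug 2022: 37 kg + 6,277 kg + 7,246 kg + 4,231 kg + 840 kg + 34 kg = 18,665 kg (under)
Apr 2022–Sep 2022: 6,277 kg + 7,246 kg + 4,231 kg + 840 kg + 34 kg + 1,264 kg = 19,892 kg (under)
1 window exceeds the threshold.

1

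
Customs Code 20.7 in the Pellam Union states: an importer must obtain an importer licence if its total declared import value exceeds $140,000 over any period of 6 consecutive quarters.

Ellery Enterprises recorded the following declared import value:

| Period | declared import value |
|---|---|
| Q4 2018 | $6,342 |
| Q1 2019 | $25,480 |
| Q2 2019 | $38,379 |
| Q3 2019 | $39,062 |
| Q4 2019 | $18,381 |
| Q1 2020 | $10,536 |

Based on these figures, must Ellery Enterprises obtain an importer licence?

No

Total declared import value: $6,342 + $25,480 + $38,379 + $39,062 + $18,381 + $10,536 = $138,180.
$138,180 ≤ $140,000, so the threshold is not exceeded.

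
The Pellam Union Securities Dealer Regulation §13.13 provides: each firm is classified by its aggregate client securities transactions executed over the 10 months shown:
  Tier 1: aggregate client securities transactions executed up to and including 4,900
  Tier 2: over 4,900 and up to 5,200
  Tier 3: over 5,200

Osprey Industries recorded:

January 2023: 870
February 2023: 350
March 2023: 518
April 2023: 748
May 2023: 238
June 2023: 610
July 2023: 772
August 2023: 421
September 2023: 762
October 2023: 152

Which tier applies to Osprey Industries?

Aggregate client securities transactions executed: 870 + 350 + 518 + 748 + 238 + 610 + 772 + 421 + 762 + 152 = 5,441.
5,441 > 5,200, so Tier 3 applies.

Tier 3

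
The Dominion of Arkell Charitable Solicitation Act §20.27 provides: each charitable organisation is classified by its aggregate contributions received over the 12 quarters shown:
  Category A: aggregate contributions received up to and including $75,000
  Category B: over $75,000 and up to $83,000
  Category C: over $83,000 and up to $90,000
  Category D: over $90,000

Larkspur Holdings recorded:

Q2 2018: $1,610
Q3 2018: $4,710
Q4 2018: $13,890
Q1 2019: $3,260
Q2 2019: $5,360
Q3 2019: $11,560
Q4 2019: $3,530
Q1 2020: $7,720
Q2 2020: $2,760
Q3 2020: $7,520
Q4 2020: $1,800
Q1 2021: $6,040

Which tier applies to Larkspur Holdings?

Category A

Aggregate contributions received: $1,610 + $4,710 + $13,890 + $3,260 + $5,360 + $11,560 + $3,530 + $7,720 + $2,760 + $7,520 + $1,800 + $6,040 = $69,760.
$69,760 ≤ $75,000, so Category A applies.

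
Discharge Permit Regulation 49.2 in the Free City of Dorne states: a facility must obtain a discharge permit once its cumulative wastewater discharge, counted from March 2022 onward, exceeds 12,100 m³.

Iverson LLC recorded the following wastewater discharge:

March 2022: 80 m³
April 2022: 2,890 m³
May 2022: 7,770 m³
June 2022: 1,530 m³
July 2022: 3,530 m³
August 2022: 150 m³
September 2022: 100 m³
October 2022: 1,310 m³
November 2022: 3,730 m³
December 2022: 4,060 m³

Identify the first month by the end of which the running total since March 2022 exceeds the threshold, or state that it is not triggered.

Through March 2022: 80 m³
Through April 2022: 2,970 m³
Through May 2022: 10,740 m³
Through June 2022: 12,270 m³ ← exceeds threshold

June 2022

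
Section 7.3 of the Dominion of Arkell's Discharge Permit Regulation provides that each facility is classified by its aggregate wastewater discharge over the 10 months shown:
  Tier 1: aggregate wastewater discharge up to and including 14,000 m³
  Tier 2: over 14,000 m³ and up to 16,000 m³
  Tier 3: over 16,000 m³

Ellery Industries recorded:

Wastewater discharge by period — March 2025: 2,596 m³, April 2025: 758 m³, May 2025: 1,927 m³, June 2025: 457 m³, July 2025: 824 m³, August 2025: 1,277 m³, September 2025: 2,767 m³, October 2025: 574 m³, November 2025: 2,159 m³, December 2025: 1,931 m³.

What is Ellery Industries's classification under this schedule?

Tier 2

Aggregate wastewater discharge: 2,596 m³ + 758 m³ + 1,927 m³ + 457 m³ + 824 m³ + 1,277 m³ + 2,767 m³ + 574 m³ + 2,159 m³ + 1,931 m³ = 15,270 m³.
14,000 m³ < 15,270 m³ ≤ 16,000 m³, so Tier 2 applies.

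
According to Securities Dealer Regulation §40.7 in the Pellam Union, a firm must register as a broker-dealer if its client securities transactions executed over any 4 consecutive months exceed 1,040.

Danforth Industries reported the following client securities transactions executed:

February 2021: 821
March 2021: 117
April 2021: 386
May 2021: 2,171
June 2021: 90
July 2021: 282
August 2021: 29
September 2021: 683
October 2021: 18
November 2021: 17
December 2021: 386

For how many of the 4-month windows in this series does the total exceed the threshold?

February 2021–May 2021: 821 + 117 + 386 + 2,171 = 3,495 (over)
March 2021–June 2021: 117 + 386 + 2,171 + 90 = 2,764 (over)
April 2021–July 2021: 386 + 2,171 + 90 + 282 = 2,929 (over)
May 2021–August 2021: 2,171 + 90 + 282 + 29 = 2,572 (over)
June 2021–September 2021: 90 + 282 + 29 + 683 = 1,084 (over)
July 2021–October 2021: 282 + 29 + 683 + 18 = 1,012 (under)
August 2021–November 2021: 29 + 683 + 18 + 17 = 747 (under)
September 2021–December 2021: 683 + 18 + 17 + 386 = 1,104 (over)
6 windows exceed the threshold.

6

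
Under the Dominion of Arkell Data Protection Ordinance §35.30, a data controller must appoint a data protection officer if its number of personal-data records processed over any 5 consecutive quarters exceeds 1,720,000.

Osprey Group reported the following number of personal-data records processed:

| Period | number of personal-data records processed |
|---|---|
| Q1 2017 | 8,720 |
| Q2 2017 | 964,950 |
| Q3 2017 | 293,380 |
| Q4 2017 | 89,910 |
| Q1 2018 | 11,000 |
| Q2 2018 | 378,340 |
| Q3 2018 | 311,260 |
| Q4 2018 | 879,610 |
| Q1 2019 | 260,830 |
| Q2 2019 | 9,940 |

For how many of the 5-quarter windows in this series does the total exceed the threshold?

Q1 2017–Q1 2018: 8,720 + 964,950 + 293,380 + 89,910 + 11,000 = 1,367,960 (under)
Q2 2017–Q2 2018: 964,950 + 293,380 + 89,910 + 11,000 + 378,340 = 1,737,580 (over)
Q3 2017–Q3 2018: 293,380 + 89,910 + 11,000 + 378,340 + 311,260 = 1,083,890 (under)
Q4 2017–Q4 2018: 89,910 + 11,000 + 378,340 + 311,260 + 879,610 = 1,670,120 (under)
Q1 2018–Q1 2019: 11,000 + 378,340 + 311,260 + 879,610 + 260,830 = 1,841,040 (over)
Q2 2018–Q2 2019: 378,340 + 311,260 + 879,610 + 260,830 + 9,940 = 1,839,980 (over)
3 windows exceed the threshold.

3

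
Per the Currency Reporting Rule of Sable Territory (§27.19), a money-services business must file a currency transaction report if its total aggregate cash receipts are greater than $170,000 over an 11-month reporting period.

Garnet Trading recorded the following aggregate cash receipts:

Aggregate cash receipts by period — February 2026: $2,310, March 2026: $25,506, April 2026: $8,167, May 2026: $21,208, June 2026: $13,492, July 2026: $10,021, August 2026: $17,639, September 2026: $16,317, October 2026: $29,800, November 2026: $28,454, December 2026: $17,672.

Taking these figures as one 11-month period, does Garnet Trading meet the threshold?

Total aggregate cash receipts: $2,310 + $25,506 + $8,167 + $21,208 + $13,492 + $10,021 + $17,639 + $16,317 + $29,800 + $28,454 + $17,672 = $190,586.
$190,586 > $170,000, so the threshold is exceeded.

Yes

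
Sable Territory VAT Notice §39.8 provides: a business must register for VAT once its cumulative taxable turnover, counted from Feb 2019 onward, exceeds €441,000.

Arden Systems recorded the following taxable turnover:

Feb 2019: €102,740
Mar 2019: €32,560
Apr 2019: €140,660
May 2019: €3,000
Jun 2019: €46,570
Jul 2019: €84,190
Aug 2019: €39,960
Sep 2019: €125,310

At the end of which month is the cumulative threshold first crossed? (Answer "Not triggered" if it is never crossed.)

Aug 2019

Through Feb 2019: €102,740
Through Mar 2019: €135,300
Through Apr 2019: €275,960
Through May 2019: €278,960
Through Jun 2019: €325,530
Through Jul 2019: €409,720
Through Aug 2019: €449,680 ← exceeds threshold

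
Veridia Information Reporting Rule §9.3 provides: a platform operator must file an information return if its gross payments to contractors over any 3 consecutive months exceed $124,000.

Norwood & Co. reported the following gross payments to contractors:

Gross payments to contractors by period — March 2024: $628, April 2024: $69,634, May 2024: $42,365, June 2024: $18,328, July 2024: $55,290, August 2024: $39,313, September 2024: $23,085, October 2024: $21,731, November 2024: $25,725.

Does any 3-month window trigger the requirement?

Yes

March 2024–May 2024: $628 + $69,634 + $42,365 = $112,627 (under)
April 2024–June 2024: $69,634 + $42,365 + $18,328 = $130,327 (over)
May 2024–July 2024: $42,365 + $18,328 + $55,290 = $115,983 (under)
June 2024–August 2024: $18,328 + $55,290 + $39,313 = $112,931 (under)
July 2024–September 2024: $55,290 + $39,313 + $23,085 = $117,688 (under)
August 2024–October 2024: $39,313 + $23,085 + $21,731 = $84,129 (under)
September 2024–November 2024: $23,085 + $21,731 + $25,725 = $70,541 (under)
At least one window exceeds $124,000.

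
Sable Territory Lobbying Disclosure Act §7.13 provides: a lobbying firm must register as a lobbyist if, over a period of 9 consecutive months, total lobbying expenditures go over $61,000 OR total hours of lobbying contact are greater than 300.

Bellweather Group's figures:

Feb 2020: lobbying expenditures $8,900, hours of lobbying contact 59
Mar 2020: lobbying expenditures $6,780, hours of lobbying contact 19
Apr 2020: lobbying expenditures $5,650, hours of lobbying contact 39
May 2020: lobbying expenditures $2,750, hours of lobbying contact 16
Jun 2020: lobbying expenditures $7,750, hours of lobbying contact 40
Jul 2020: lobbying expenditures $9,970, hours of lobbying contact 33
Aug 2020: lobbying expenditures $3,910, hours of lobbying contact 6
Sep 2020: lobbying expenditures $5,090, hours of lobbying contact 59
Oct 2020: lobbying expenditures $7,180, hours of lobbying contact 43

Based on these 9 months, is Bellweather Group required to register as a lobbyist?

Total lobbying expenditures: $8,900 + $6,780 + $5,650 + $2,750 + $7,750 + $9,970 + $3,910 + $5,090 + $7,180 = $57,980 (≤ $61,000).
Total hours of lobbying contact: 59 + 19 + 39 + 16 + 40 + 33 + 6 + 59 + 43 = 314 (> 300).
The test is 'or': at least one threshold is exceeded.

Yes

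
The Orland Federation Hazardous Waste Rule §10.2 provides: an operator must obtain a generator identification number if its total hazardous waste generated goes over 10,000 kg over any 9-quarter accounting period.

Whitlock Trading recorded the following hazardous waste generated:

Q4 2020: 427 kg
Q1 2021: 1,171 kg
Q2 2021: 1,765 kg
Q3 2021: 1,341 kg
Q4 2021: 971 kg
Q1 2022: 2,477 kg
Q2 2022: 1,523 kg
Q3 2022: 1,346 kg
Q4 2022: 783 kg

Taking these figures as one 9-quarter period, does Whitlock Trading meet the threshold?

Total hazardous waste generated: 427 kg + 1,171 kg + 1,765 kg + 1,341 kg + 971 kg + 2,477 kg + 1,523 kg + 1,346 kg + 783 kg = 11,804 kg.
11,804 kg > 10,000 kg, so the threshold is exceeded.

Yes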